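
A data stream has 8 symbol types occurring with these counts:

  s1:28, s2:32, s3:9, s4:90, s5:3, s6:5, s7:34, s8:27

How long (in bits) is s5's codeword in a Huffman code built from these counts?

Repeatedly merge the two smallest:
merge s5(3) and s6(5): 8
merge 8 and s3(9): 17
merge 17 and s8(27): 44
merge s1(28) and s2(32): 60
merge s7(34) and 44: 78
merge 60 and 78: 138
merge s4(90) and 138: 228
s5 sits 6 levels below the root, so its codeword is 6 bits.

6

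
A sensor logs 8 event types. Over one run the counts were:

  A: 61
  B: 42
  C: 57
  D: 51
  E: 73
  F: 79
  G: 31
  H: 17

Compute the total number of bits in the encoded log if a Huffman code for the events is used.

Greedily combine the two least-frequent nodes:
H(17) + G(31) → 48
B(42) + 48 → 90
D(51) + C(57) → 108
A(61) + E(73) → 134
F(79) + 90 → 169
108 + 134 → 242
169 + 242 → 411
The encoded length is the sum of every internal node's weight: 48 + 90 + 108 + 134 + 169 + 242 + 411 = 1202 bits.

1202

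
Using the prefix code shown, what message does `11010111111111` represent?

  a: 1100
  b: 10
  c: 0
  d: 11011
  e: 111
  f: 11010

Read left to right; each codeword is recognised as soon as it completes (prefix code):
  11010→f | 111→e | 111→e | 111→e
Decoded message: feee

feee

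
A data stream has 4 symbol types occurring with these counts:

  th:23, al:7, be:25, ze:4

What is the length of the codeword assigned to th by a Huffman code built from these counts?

2

Repeatedly merge the two smallest:
ze(4) + al(7) → 11
11 + th(23) → 34
be(25) + 34 → 59
th's leaf is at depth 2, giving a 2-bit codeword.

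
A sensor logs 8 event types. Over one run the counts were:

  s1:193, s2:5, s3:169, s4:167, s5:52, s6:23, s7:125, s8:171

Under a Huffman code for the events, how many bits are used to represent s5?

4

Repeatedly merge the two smallest:
s2(5) + s6(23) → 28
28 + s5(52) → 80
80 + s7(125) → 205
s4(167) + s3(169) → 336
s8(171) + s1(193) → 364
205 + 336 → 541
364 + 541 → 905
s5 sits 4 levels below the root, so its codeword is 4 bits.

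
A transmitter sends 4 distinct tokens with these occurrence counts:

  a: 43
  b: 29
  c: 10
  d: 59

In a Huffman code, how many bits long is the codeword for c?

Build the tree from the bottom:
combine c(10), b(29) → 39
combine 39, a(43) → 82
combine d(59), 82 → 141
c's leaf is at depth 3, giving a 3-bit codeword.

3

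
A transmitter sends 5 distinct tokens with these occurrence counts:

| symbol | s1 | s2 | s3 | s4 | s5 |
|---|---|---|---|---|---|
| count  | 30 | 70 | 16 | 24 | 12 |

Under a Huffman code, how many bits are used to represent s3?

4

Repeatedly merge the two smallest:
combine s5(12), s3(16) → 28
combine s4(24), 28 → 52
combine s1(30), 52 → 82
combine s2(70), 82 → 152
s3 sits 4 levels below the root, so its codeword is 4 bits.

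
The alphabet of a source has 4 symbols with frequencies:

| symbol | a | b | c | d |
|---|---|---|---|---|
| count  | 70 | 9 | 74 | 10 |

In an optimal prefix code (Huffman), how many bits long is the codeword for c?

1

Repeatedly merge the two smallest:
b(9) + d(10) → 19
19 + a(70) → 89
c(74) + 89 → 163
c sits one level below the root: a 1-bit codeword.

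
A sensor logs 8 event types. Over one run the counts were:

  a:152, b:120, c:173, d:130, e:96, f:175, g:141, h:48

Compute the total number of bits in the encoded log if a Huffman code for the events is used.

Greedily combine the two least-frequent nodes:
merge h(48) and e(96): 144
merge b(120) and d(130): 250
merge g(141) and 144: 285
merge a(152) and c(173): 325
merge f(175) and 250: 425
merge 285 and 325: 610
merge 425 and 610: 1035
The encoded length is the sum of every internal node's weight: 144 + 250 + 285 + 325 + 425 + 610 + 1035 = 3074 bits.

3074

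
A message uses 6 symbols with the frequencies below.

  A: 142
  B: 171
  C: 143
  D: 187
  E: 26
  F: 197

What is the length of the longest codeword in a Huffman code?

4

Merge the two lowest-weight nodes at each step:
combine E(26), A(142) → 168
combine C(143), 168 → 311
combine B(171), D(187) → 358
combine F(197), 311 → 508
combine 358, 508 → 866
The first pair merged (E, A) ends up deepest, at depth 4.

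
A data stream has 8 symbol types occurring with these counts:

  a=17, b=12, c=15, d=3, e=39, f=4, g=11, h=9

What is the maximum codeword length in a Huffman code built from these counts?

5

Merge the two lowest-weight nodes at each step:
d(3) + f(4) → 7
7 + h(9) → 16
g(11) + b(12) → 23
c(15) + 16 → 31
a(17) + 23 → 40
31 + e(39) → 70
40 + 70 → 110
Maximum depth reached is 5.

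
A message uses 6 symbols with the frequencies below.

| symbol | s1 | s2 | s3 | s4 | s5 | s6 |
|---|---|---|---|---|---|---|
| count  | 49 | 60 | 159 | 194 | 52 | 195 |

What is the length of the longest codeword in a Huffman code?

Merge the two lowest-weight nodes at each step:
s1(49) + s5(52) → 101
s2(60) + 101 → 161
s3(159) + 161 → 320
s4(194) + s6(195) → 389
320 + 389 → 709
The first pair merged (s1, s5) ends up deepest, at depth 4.

4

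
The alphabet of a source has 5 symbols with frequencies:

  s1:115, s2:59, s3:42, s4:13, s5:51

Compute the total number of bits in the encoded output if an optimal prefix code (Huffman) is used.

606

Greedily combine the two least-frequent nodes:
combine s4(13), s3(42) → 55
combine s5(51), 55 → 106
combine s2(59), 106 → 165
combine s1(115), 165 → 280
Each symbol's bit-cost is frequency × depth; summing gives 606 bits (equivalently 55 + 106 + 165 + 280).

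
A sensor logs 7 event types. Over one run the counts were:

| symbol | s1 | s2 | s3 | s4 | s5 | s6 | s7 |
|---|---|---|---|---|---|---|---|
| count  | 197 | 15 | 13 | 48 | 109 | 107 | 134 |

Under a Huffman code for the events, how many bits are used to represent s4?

Huffman merges, smallest pair first:
merge s3(13) and s2(15): 28
merge 28 and s4(48): 76
merge 76 and s6(107): 183
merge s5(109) and s7(134): 243
merge 183 and s1(197): 380
merge 243 and 380: 623
s4's leaf is at depth 4, giving a 4-bit codeword.

4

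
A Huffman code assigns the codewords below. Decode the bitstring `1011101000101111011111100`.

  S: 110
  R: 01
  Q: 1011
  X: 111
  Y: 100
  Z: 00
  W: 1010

Read left to right; each codeword is recognised as soon as it completes (prefix code):
  1011→Q | 1010→W | 00→Z | 1011→Q | 110→S | 111→X | 111→X | 00→Z
Decoded message: QWZQSXXZ

QWZQSXXZ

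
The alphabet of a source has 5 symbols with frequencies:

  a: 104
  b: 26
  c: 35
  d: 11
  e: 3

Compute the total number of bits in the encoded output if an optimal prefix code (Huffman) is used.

308

Build the Huffman tree bottom-up:
combine e(3), d(11) → 14
combine 14, b(26) → 40
combine c(35), 40 → 75
combine 75, a(104) → 179
Each symbol's bit-cost is frequency × depth; summing gives 308 bits (equivalently 14 + 40 + 75 + 179).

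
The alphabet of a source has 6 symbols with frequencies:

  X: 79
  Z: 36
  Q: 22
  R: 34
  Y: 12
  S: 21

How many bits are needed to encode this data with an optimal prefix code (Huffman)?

Merge the two smallest weights repeatedly:
merge Y(12) and S(21): 33
merge Q(22) and 33: 55
merge R(34) and Z(36): 70
merge 55 and 70: 125
merge X(79) and 125: 204
Each symbol's bit-cost is frequency × depth; summing gives 487 bits (equivalently 33 + 55 + 70 + 125 + 204).

487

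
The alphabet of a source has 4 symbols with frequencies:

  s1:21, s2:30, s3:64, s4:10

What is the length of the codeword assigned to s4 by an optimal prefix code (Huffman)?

3

Huffman merges, smallest pair first:
combine s4(10), s1(21) → 31
combine s2(30), 31 → 61
combine 61, s3(64) → 125
The subtree containing s4 is merged 3 times, so code length = 3.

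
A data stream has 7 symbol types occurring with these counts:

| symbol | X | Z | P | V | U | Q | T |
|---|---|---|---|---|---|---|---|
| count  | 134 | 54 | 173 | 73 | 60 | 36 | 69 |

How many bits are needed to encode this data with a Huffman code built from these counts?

Greedily combine the two least-frequent nodes:
merge Q(36) and Z(54): 90
merge U(60) and T(69): 129
merge V(73) and 90: 163
merge 129 and X(134): 263
merge 163 and P(173): 336
merge 263 and 336: 599
The encoded length is the sum of every internal node's weight: 90 + 129 + 163 + 263 + 336 + 599 = 1580 bits.

1580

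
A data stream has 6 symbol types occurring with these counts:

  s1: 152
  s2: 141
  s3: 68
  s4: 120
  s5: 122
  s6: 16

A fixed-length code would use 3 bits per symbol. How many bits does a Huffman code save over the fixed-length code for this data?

331

Fixed-length: 3 bits × 619 symbols = 1857 bits.
Huffman merges:
combine s6(16), s3(68) → 84
combine 84, s4(120) → 204
combine s5(122), s2(141) → 263
combine s1(152), 204 → 356
combine 263, 356 → 619
Huffman total = 84 + 204 + 263 + 356 + 619 = 1526 bits.
Saving = 1857 − 1526 = 331 bits.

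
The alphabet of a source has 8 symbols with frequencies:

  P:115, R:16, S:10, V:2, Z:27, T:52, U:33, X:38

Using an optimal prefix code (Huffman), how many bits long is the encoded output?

Build the Huffman tree bottom-up:
V(2) + S(10) → 12
12 + R(16) → 28
Z(27) + 28 → 55
U(33) + X(38) → 71
T(52) + 55 → 107
71 + 107 → 178
P(115) + 178 → 293
The encoded length is the sum of every internal node's weight: 12 + 28 + 55 + 71 + 107 + 178 + 293 = 744 bits.

744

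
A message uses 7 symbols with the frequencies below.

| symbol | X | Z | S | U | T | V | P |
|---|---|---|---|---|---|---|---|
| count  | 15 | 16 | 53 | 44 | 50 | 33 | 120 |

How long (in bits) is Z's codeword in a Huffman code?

Build the tree from the bottom:
combine X(15), Z(16) → 31
combine 31, V(33) → 64
combine U(44), T(50) → 94
combine S(53), 64 → 117
combine 94, 117 → 211
combine P(120), 211 → 331
The subtree containing Z is merged 5 times, so code length = 5.

5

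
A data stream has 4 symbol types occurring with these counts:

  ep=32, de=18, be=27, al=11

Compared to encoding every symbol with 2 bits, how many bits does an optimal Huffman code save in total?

Fixed-length: 2 bits × 88 symbols = 176 bits.
Huffman merges:
al(11) + de(18) → 29
be(27) + 29 → 56
ep(32) + 56 → 88
Huffman total = 29 + 56 + 88 = 173 bits.
Saving = 176 − 173 = 3 bits.

3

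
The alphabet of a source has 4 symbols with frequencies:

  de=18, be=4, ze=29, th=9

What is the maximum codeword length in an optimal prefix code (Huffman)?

3

Merge the two lowest-weight nodes at each step:
combine be(4), th(9) → 13
combine 13, de(18) → 31
combine ze(29), 31 → 60
Maximum depth reached is 3.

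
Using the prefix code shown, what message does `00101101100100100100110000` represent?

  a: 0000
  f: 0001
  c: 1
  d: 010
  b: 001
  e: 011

Read left to right; each codeword is recognised as soon as it completes (prefix code):
  001→b | 011→e | 011→e | 001→b | 001→b | 001→b | 001→b | 1→c | 0000→a
Decoded message: beebbbbca

beebbbbca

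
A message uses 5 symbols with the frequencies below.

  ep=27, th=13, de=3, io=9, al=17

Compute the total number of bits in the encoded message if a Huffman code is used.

148

Build the Huffman tree bottom-up:
merge de(3) and io(9): 12
merge 12 and th(13): 25
merge al(17) and 25: 42
merge ep(27) and 42: 69
The encoded length is the sum of every internal node's weight: 12 + 25 + 42 + 69 = 148 bits.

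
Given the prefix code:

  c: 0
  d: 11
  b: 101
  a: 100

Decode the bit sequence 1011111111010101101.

Read left to right; each codeword is recognised as soon as it completes (prefix code):
  101→b | 11→d | 11→d | 11→d | 101→b | 0→c | 101→b | 101→b
Decoded message: bdddbcbb

bdddbcbb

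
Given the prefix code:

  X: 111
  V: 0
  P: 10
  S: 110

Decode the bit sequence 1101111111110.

SXXXV

Read left to right; each codeword is recognised as soon as it completes (prefix code):
  110→S | 111→X | 111→X | 111→X | 0→V
Decoded message: SXXXV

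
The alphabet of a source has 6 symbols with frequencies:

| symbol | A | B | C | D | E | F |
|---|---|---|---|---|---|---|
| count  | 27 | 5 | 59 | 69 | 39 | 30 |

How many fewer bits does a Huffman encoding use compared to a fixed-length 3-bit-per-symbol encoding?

Fixed-length: 3 bits × 229 symbols = 687 bits.
Huffman merges:
B(5) + A(27) → 32
F(30) + 32 → 62
E(39) + C(59) → 98
62 + D(69) → 131
98 + 131 → 229
Huffman total = 32 + 62 + 98 + 131 + 229 = 552 bits.
Saving = 687 − 552 = 135 bits.

135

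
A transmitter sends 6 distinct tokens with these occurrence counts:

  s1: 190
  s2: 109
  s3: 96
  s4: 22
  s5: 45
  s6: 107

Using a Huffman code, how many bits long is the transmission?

1368

Merge the two smallest weights repeatedly:
combine s4(22), s5(45) → 67
combine 67, s3(96) → 163
combine s6(107), s2(109) → 216
combine 163, s1(190) → 353
combine 216, 353 → 569
Total encoded bits = sum of merged weights = 67 + 163 + 216 + 353 + 569 = 1368.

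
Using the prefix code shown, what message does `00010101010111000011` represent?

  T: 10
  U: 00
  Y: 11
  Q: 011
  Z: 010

Read left to right; each codeword is recognised as soon as it completes (prefix code):
  00→U | 010→Z | 10→T | 10→T | 10→T | 11→Y | 10→T | 00→U | 011→Q
Decoded message: UZTTTYTUQ

UZTTTYTUQ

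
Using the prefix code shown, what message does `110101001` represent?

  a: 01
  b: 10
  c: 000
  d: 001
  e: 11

eaad

Read left to right; each codeword is recognised as soon as it completes (prefix code):
  11→e | 01→a | 01→a | 001→d
Decoded message: eaad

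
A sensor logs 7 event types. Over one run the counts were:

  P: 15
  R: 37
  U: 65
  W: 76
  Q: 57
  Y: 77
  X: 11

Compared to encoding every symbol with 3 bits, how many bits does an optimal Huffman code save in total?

129

Fixed-length: 3 bits × 338 symbols = 1014 bits.
Huffman merges:
combine X(11), P(15) → 26
combine 26, R(37) → 63
combine Q(57), 63 → 120
combine U(65), W(76) → 141
combine Y(77), 120 → 197
combine 141, 197 → 338
Huffman total = 26 + 63 + 120 + 141 + 197 + 338 = 885 bits.
Saving = 1014 − 885 = 129 bits.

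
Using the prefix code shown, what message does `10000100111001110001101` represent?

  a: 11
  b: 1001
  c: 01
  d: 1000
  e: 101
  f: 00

dcfabafce

Read left to right; each codeword is recognised as soon as it completes (prefix code):
  1000→d | 01→c | 00→f | 11→a | 1001→b | 11→a | 00→f | 01→c | 101→e
Decoded message: dcfabafce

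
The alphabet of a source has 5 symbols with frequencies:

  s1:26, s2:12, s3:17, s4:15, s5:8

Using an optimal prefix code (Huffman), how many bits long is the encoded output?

Build the Huffman tree bottom-up:
combine s5(8), s2(12) → 20
combine s4(15), s3(17) → 32
combine 20, s1(26) → 46
combine 32, 46 → 78
Each symbol's bit-cost is frequency × depth; summing gives 176 bits (equivalently 20 + 32 + 46 + 78).

176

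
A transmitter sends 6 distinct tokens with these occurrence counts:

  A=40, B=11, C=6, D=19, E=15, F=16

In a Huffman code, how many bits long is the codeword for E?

Huffman merges, smallest pair first:
merge C(6) and B(11): 17
merge E(15) and F(16): 31
merge 17 and D(19): 36
merge 31 and 36: 67
merge A(40) and 67: 107
E's leaf is at depth 3, giving a 3-bit codeword.

3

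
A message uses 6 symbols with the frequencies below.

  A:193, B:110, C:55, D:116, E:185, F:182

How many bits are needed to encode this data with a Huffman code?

2128

Greedily combine the two least-frequent nodes:
combine C(55), B(110) → 165
combine D(116), 165 → 281
combine F(182), E(185) → 367
combine A(193), 281 → 474
combine 367, 474 → 841
The encoded length is the sum of every internal node's weight: 165 + 281 + 367 + 474 + 841 = 2128 bits.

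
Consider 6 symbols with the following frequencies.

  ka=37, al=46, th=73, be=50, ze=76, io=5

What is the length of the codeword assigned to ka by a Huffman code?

4

Repeatedly merge the two smallest:
merge io(5) and ka(37): 42
merge 42 and al(46): 88
merge be(50) and th(73): 123
merge ze(76) and 88: 164
merge 123 and 164: 287
The subtree containing ka is merged 4 times, so code length = 4.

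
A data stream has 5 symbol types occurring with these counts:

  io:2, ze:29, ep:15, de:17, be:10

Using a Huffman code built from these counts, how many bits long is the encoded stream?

Greedily combine the two least-frequent nodes:
io(2) + be(10) → 12
12 + ep(15) → 27
de(17) + 27 → 44
ze(29) + 44 → 73
Total encoded bits = sum of merged weights = 12 + 27 + 44 + 73 = 156.

156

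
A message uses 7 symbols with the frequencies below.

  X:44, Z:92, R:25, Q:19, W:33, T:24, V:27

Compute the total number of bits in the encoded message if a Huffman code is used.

Build the Huffman tree bottom-up:
combine Q(19), T(24) → 43
combine R(25), V(27) → 52
combine W(33), 43 → 76
combine X(44), 52 → 96
combine 76, Z(92) → 168
combine 96, 168 → 264
Total encoded bits = sum of merged weights = 43 + 52 + 76 + 96 + 168 + 264 = 699.

699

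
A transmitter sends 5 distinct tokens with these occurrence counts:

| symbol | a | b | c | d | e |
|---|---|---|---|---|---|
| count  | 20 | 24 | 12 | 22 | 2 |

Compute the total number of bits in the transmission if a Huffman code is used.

Greedily combine the two least-frequent nodes:
combine e(2), c(12) → 14
combine 14, a(20) → 34
combine d(22), b(24) → 46
combine 34, 46 → 80
Total encoded bits = sum of merged weights = 14 + 34 + 46 + 80 = 174.

174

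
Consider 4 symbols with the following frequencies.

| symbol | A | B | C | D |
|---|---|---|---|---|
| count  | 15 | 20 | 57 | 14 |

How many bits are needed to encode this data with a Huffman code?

184

Greedily combine the two least-frequent nodes:
combine D(14), A(15) → 29
combine B(20), 29 → 49
combine 49, C(57) → 106
The encoded length is the sum of every internal node's weight: 29 + 49 + 106 = 184 bits.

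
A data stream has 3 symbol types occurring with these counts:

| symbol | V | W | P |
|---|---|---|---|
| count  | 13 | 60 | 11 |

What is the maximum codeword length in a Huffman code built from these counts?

2

Merge the two lowest-weight nodes at each step:
P(11) + V(13) → 24
24 + W(60) → 84
The first pair merged (P, V) ends up deepest, at depth 2.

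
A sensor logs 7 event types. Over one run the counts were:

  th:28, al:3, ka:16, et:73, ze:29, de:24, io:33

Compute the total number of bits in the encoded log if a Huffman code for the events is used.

531

Build the Huffman tree bottom-up:
al(3) + ka(16) → 19
19 + de(24) → 43
th(28) + ze(29) → 57
io(33) + 43 → 76
57 + et(73) → 130
76 + 130 → 206
The encoded length is the sum of every internal node's weight: 19 + 43 + 57 + 76 + 130 + 206 = 531 bits.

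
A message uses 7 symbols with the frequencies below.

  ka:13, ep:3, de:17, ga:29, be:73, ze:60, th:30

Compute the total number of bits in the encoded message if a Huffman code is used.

Build the Huffman tree bottom-up:
merge ep(3) and ka(13): 16
merge 16 and de(17): 33
merge ga(29) and th(30): 59
merge 33 and 59: 92
merge ze(60) and be(73): 133
merge 92 and 133: 225
Total encoded bits = sum of merged weights = 16 + 33 + 59 + 92 + 133 + 225 = 558.

558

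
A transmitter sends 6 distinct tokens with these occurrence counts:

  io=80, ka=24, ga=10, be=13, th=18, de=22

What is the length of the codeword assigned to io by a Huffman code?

1

Build the tree from the bottom:
combine ga(10), be(13) → 23
combine th(18), de(22) → 40
combine 23, ka(24) → 47
combine 40, 47 → 87
combine io(80), 87 → 167
io is a child of the root — depth 1, so its codeword is a single bit.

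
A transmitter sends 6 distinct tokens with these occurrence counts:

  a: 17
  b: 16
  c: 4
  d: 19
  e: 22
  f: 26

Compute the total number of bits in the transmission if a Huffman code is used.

264

Merge the two smallest weights repeatedly:
c(4) + b(16) → 20
a(17) + d(19) → 36
20 + e(22) → 42
f(26) + 36 → 62
42 + 62 → 104
Total encoded bits = sum of merged weights = 20 + 36 + 42 + 62 + 104 = 264.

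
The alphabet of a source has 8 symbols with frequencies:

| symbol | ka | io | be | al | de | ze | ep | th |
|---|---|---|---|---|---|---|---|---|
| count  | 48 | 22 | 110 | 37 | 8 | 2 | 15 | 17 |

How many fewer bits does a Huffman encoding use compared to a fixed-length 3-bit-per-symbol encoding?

Fixed-length: 3 bits × 259 symbols = 777 bits.
Huffman merges:
combine ze(2), de(8) → 10
combine 10, ep(15) → 25
combine th(17), io(22) → 39
combine 25, al(37) → 62
combine 39, ka(48) → 87
combine 62, 87 → 149
combine be(110), 149 → 259
Huffman total = 10 + 25 + 39 + 62 + 87 + 149 + 259 = 631 bits.
Saving = 777 − 631 = 146 bits.

146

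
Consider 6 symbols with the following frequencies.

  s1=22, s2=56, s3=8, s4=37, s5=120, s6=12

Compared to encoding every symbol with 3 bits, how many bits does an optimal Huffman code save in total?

Fixed-length: 3 bits × 255 symbols = 765 bits.
Huffman merges:
merge s3(8) and s6(12): 20
merge 20 and s1(22): 42
merge s4(37) and 42: 79
merge s2(56) and 79: 135
merge s5(120) and 135: 255
Huffman total = 20 + 42 + 79 + 135 + 255 = 531 bits.
Saving = 765 − 531 = 234 bits.

234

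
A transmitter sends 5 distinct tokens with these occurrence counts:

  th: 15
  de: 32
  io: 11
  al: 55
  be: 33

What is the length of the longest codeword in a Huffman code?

Merge the two lowest-weight nodes at each step:
io(11) + th(15) → 26
26 + de(32) → 58
be(33) + al(55) → 88
58 + 88 → 146
The rarest symbols sit at the bottom; the longest codeword is 3 bits.

3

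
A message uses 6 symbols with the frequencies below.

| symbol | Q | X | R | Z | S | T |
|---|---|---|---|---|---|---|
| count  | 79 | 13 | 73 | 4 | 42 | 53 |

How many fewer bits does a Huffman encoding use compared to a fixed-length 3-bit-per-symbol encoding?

Fixed-length: 3 bits × 264 symbols = 792 bits.
Huffman merges:
Z(4) + X(13) → 17
17 + S(42) → 59
T(53) + 59 → 112
R(73) + Q(79) → 152
112 + 152 → 264
Huffman total = 17 + 59 + 112 + 152 + 264 = 604 bits.
Saving = 792 − 604 = 188 bits.

188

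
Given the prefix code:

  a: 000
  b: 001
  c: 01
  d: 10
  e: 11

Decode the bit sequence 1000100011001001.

Read left to right; each codeword is recognised as soon as it completes (prefix code):
  10→d | 001→b | 000→a | 11→e | 001→b | 001→b
Decoded message: dbaebb

dbaebb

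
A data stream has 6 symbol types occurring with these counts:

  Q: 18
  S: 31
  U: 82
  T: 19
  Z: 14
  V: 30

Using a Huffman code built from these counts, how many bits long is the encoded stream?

450

Build the Huffman tree bottom-up:
combine Z(14), Q(18) → 32
combine T(19), V(30) → 49
combine S(31), 32 → 63
combine 49, 63 → 112
combine U(82), 112 → 194
Each symbol's bit-cost is frequency × depth; summing gives 450 bits (equivalently 32 + 49 + 63 + 112 + 194).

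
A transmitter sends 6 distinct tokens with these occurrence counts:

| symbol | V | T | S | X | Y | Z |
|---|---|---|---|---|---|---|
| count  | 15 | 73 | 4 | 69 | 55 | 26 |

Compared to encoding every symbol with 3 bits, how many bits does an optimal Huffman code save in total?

Fixed-length: 3 bits × 242 symbols = 726 bits.
Huffman merges:
merge S(4) and V(15): 19
merge 19 and Z(26): 45
merge 45 and Y(55): 100
merge X(69) and T(73): 142
merge 100 and 142: 242
Huffman total = 19 + 45 + 100 + 142 + 242 = 548 bits.
Saving = 726 − 548 = 178 bits.

178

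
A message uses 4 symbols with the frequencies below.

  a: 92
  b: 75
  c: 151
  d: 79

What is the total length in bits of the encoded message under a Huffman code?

794

Merge the two smallest weights repeatedly:
merge b(75) and d(79): 154
merge a(92) and c(151): 243
merge 154 and 243: 397
Each symbol's bit-cost is frequency × depth; summing gives 794 bits (equivalently 154 + 243 + 397).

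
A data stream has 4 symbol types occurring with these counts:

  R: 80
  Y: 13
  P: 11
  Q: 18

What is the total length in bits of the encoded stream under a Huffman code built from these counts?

188

Greedily combine the two least-frequent nodes:
merge P(11) and Y(13): 24
merge Q(18) and 24: 42
merge 42 and R(80): 122
Total encoded bits = sum of merged weights = 24 + 42 + 122 = 188.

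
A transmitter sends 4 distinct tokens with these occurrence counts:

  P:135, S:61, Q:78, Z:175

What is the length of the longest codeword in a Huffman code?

Merge the two lowest-weight nodes at each step:
S(61) + Q(78) → 139
P(135) + 139 → 274
Z(175) + 274 → 449
The first pair merged (S, Q) ends up deepest, at depth 3.

3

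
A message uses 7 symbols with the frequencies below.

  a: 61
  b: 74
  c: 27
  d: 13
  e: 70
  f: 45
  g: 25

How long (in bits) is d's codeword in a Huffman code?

Build the tree from the bottom:
d(13) + g(25) → 38
c(27) + 38 → 65
f(45) + a(61) → 106
65 + e(70) → 135
b(74) + 106 → 180
135 + 180 → 315
The subtree containing d is merged 4 times, so code length = 4.

4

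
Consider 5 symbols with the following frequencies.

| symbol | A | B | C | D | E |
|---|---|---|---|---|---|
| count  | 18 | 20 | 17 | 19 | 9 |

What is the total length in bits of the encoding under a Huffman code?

Merge the two smallest weights repeatedly:
combine E(9), C(17) → 26
combine A(18), D(19) → 37
combine B(20), 26 → 46
combine 37, 46 → 83
Total encoded bits = sum of merged weights = 26 + 37 + 46 + 83 = 192.

192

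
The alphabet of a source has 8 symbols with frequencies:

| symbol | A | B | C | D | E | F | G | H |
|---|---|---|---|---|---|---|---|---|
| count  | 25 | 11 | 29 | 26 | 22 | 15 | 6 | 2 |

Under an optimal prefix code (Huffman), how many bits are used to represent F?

3

Repeatedly merge the two smallest:
H(2) + G(6) → 8
8 + B(11) → 19
F(15) + 19 → 34
E(22) + A(25) → 47
D(26) + C(29) → 55
34 + 47 → 81
55 + 81 → 136
The subtree containing F is merged 3 times, so code length = 3.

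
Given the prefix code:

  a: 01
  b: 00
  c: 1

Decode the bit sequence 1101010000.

Read left to right; each codeword is recognised as soon as it completes (prefix code):
  1→c | 1→c | 01→a | 01→a | 00→b | 00→b
Decoded message: ccaabb

ccaabb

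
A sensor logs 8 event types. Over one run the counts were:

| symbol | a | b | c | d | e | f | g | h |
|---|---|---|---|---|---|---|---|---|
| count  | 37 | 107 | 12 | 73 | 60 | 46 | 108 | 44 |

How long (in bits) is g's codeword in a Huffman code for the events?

Build the tree from the bottom:
combine c(12), a(37) → 49
combine h(44), f(46) → 90
combine 49, e(60) → 109
combine d(73), 90 → 163
combine b(107), g(108) → 215
combine 109, 163 → 272
combine 215, 272 → 487
g's leaf is at depth 2, giving a 2-bit codeword.

2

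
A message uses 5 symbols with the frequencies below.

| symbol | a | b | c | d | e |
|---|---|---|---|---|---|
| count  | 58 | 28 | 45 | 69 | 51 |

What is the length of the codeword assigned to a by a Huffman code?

Build the tree from the bottom:
b(28) + c(45) → 73
e(51) + a(58) → 109
d(69) + 73 → 142
109 + 142 → 251
The subtree containing a is merged 2 times, so code length = 2.

2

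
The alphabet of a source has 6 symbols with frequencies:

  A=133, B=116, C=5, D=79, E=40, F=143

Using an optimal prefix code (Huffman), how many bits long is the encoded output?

Greedily combine the two least-frequent nodes:
C(5) + E(40) → 45
45 + D(79) → 124
B(116) + 124 → 240
A(133) + F(143) → 276
240 + 276 → 516
Total encoded bits = sum of merged weights = 45 + 124 + 240 + 276 + 516 = 1201.

1201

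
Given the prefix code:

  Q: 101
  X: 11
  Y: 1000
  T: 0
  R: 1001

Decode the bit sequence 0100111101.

Read left to right; each codeword is recognised as soon as it completes (prefix code):
  0→T | 1001→R | 11→X | 101→Q
Decoded message: TRXQ

TRXQ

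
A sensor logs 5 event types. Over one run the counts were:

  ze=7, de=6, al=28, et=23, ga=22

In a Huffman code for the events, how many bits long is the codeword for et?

Huffman merges, smallest pair first:
de(6) + ze(7) → 13
13 + ga(22) → 35
et(23) + al(28) → 51
35 + 51 → 86
et sits 2 levels below the root, so its codeword is 2 bits.

2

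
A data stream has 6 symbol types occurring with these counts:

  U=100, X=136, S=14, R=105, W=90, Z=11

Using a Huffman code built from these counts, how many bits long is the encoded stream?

1052

Build the Huffman tree bottom-up:
Z(11) + S(14) → 25
25 + W(90) → 115
U(100) + R(105) → 205
115 + X(136) → 251
205 + 251 → 456
Each symbol's bit-cost is frequency × depth; summing gives 1052 bits (equivalently 25 + 115 + 205 + 251 + 456).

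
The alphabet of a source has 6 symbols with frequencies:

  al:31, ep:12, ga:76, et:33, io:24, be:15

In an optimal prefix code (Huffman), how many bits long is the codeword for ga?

1

Repeatedly merge the two smallest:
combine ep(12), be(15) → 27
combine io(24), 27 → 51
combine al(31), et(33) → 64
combine 51, 64 → 115
combine ga(76), 115 → 191
ga is a child of the root — depth 1, so its codeword is a single bit.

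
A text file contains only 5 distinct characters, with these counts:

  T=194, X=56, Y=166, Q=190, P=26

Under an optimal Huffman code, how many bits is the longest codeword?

3

Merge the two lowest-weight nodes at each step:
P(26) + X(56) → 82
82 + Y(166) → 248
Q(190) + T(194) → 384
248 + 384 → 632
The rarest symbols sit at the bottom; the longest codeword is 3 bits.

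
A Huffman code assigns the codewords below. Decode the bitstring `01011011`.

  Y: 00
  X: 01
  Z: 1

XXZXZ

Read left to right; each codeword is recognised as soon as it completes (prefix code):
  01→X | 01→X | 1→Z | 01→X | 1→Z
Decoded message: XXZXZ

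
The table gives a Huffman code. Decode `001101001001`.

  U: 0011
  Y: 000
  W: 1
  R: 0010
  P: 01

UPRP

Read left to right; each codeword is recognised as soon as it completes (prefix code):
  0011→U | 01→P | 0010→R | 01→P
Decoded message: UPRP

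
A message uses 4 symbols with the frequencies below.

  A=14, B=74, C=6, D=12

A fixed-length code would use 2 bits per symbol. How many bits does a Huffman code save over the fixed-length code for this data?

56

Fixed-length: 2 bits × 106 symbols = 212 bits.
Huffman merges:
combine C(6), D(12) → 18
combine A(14), 18 → 32
combine 32, B(74) → 106
Huffman total = 18 + 32 + 106 = 156 bits.
Saving = 212 − 156 = 56 bits.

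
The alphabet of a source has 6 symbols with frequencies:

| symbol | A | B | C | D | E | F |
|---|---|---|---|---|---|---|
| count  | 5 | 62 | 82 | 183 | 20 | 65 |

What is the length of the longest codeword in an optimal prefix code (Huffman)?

Merge the two lowest-weight nodes at each step:
combine A(5), E(20) → 25
combine 25, B(62) → 87
combine F(65), C(82) → 147
combine 87, 147 → 234
combine D(183), 234 → 417
Maximum depth reached is 4.

4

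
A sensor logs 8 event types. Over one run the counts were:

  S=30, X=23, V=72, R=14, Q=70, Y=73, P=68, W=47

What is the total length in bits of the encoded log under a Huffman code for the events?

Build the Huffman tree bottom-up:
merge R(14) and X(23): 37
merge S(30) and 37: 67
merge W(47) and 67: 114
merge P(68) and Q(70): 138
merge V(72) and Y(73): 145
merge 114 and 138: 252
merge 145 and 252: 397
Total encoded bits = sum of merged weights = 37 + 67 + 114 + 138 + 145 + 252 + 397 = 1150.

1150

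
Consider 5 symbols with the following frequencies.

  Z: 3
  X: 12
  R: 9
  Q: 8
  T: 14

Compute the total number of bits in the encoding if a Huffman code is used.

103

Merge the two smallest weights repeatedly:
merge Z(3) and Q(8): 11
merge R(9) and 11: 20
merge X(12) and T(14): 26
merge 20 and 26: 46
Total encoded bits = sum of merged weights = 11 + 20 + 26 + 46 = 103.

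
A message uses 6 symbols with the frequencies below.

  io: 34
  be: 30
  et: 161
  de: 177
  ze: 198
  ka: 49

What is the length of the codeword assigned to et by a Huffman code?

2

Build the tree from the bottom:
merge be(30) and io(34): 64
merge ka(49) and 64: 113
merge 113 and et(161): 274
merge de(177) and ze(198): 375
merge 274 and 375: 649
The subtree containing et is merged 2 times, so code length = 2.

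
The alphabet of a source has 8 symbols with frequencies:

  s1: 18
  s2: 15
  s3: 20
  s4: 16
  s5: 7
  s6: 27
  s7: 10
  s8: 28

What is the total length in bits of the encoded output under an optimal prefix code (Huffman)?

Build the Huffman tree bottom-up:
combine s5(7), s7(10) → 17
combine s2(15), s4(16) → 31
combine 17, s1(18) → 35
combine s3(20), s6(27) → 47
combine s8(28), 31 → 59
combine 35, 47 → 82
combine 59, 82 → 141
The encoded length is the sum of every internal node's weight: 17 + 31 + 35 + 47 + 59 + 82 + 141 = 412 bits.

412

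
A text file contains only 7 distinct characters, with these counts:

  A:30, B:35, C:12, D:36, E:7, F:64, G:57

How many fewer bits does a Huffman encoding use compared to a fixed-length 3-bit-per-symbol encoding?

102

Fixed-length: 3 bits × 241 symbols = 723 bits.
Huffman merges:
E(7) + C(12) → 19
19 + A(30) → 49
B(35) + D(36) → 71
49 + G(57) → 106
F(64) + 71 → 135
106 + 135 → 241
Huffman total = 19 + 49 + 71 + 106 + 135 + 241 = 621 bits.
Saving = 723 − 621 = 102 bits.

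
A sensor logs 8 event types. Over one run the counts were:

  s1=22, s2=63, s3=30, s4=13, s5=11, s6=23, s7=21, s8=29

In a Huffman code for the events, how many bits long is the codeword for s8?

Huffman merges, smallest pair first:
s5(11) + s4(13) → 24
s7(21) + s1(22) → 43
s6(23) + 24 → 47
s8(29) + s3(30) → 59
43 + 47 → 90
59 + s2(63) → 122
90 + 122 → 212
The subtree containing s8 is merged 3 times, so code length = 3.

3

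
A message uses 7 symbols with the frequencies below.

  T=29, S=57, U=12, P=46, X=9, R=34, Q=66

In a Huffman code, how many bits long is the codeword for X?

Build the tree from the bottom:
combine X(9), U(12) → 21
combine 21, T(29) → 50
combine R(34), P(46) → 80
combine 50, S(57) → 107
combine Q(66), 80 → 146
combine 107, 146 → 253
X sits 4 levels below the root, so its codeword is 4 bits.

4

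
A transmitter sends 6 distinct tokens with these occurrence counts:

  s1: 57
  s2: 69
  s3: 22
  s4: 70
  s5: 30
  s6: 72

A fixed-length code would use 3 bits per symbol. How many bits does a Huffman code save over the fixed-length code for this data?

Fixed-length: 3 bits × 320 symbols = 960 bits.
Huffman merges:
combine s3(22), s5(30) → 52
combine 52, s1(57) → 109
combine s2(69), s4(70) → 139
combine s6(72), 109 → 181
combine 139, 181 → 320
Huffman total = 52 + 109 + 139 + 181 + 320 = 801 bits.
Saving = 960 − 801 = 159 bits.

159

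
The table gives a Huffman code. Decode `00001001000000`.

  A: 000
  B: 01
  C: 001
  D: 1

Read left to right; each codeword is recognised as soon as it completes (prefix code):
  000→A | 01→B | 001→C | 000→A | 000→A
Decoded message: ABCAA

ABCAA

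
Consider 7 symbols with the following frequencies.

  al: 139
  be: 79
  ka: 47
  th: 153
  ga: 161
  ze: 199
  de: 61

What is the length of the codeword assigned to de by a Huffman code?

Huffman merges, smallest pair first:
ka(47) + de(61) → 108
be(79) + 108 → 187
al(139) + th(153) → 292
ga(161) + 187 → 348
ze(199) + 292 → 491
348 + 491 → 839
The subtree containing de is merged 4 times, so code length = 4.

4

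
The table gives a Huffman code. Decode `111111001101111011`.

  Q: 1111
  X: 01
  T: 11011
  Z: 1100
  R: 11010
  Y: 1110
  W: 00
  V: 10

Read left to right; each codeword is recognised as soon as it completes (prefix code):
  1111→Q | 1100→Z | 11011→T | 11011→T
Decoded message: QZTT

QZTT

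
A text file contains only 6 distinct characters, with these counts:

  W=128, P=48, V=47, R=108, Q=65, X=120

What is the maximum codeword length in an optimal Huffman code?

4

Merge the two lowest-weight nodes at each step:
combine V(47), P(48) → 95
combine Q(65), 95 → 160
combine R(108), X(120) → 228
combine W(128), 160 → 288
combine 228, 288 → 516
Maximum depth reached is 4.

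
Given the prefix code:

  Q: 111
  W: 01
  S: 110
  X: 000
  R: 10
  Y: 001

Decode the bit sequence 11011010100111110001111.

Read left to right; each codeword is recognised as soon as it completes (prefix code):
  110→S | 110→S | 10→R | 10→R | 01→W | 111→Q | 10→R | 001→Y | 111→Q
Decoded message: SSRRWQRYQ

SSRRWQRYQ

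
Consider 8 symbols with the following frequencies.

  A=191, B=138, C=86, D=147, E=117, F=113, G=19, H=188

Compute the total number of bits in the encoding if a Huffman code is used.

2911

Build the Huffman tree bottom-up:
combine G(19), C(86) → 105
combine 105, F(113) → 218
combine E(117), B(138) → 255
combine D(147), H(188) → 335
combine A(191), 218 → 409
combine 255, 335 → 590
combine 409, 590 → 999
Each symbol's bit-cost is frequency × depth; summing gives 2911 bits (equivalently 105 + 218 + 255 + 335 + 409 + 590 + 999).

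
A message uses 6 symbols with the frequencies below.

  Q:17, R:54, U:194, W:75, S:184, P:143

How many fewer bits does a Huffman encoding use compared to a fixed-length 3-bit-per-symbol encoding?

450

Fixed-length: 3 bits × 667 symbols = 2001 bits.
Huffman merges:
merge Q(17) and R(54): 71
merge 71 and W(75): 146
merge P(143) and 146: 289
merge S(184) and U(194): 378
merge 289 and 378: 667
Huffman total = 71 + 146 + 289 + 378 + 667 = 1551 bits.
Saving = 2001 − 1551 = 450 bits.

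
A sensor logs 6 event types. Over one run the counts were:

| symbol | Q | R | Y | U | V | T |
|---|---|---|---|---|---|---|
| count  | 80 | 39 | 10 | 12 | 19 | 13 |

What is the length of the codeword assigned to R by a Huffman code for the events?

Huffman merges, smallest pair first:
merge Y(10) and U(12): 22
merge T(13) and V(19): 32
merge 22 and 32: 54
merge R(39) and 54: 93
merge Q(80) and 93: 173
The subtree containing R is merged 2 times, so code length = 2.

2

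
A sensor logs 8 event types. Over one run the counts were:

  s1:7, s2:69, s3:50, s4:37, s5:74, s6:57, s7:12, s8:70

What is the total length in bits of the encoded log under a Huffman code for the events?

Build the Huffman tree bottom-up:
s1(7) + s7(12) → 19
19 + s4(37) → 56
s3(50) + 56 → 106
s6(57) + s2(69) → 126
s8(70) + s5(74) → 144
106 + 126 → 232
144 + 232 → 376
The encoded length is the sum of every internal node's weight: 19 + 56 + 106 + 126 + 144 + 232 + 376 = 1059 bits.

1059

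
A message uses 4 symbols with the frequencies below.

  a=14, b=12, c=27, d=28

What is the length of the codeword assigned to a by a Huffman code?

3

Repeatedly merge the two smallest:
merge b(12) and a(14): 26
merge 26 and c(27): 53
merge d(28) and 53: 81
a sits 3 levels below the root, so its codeword is 3 bits.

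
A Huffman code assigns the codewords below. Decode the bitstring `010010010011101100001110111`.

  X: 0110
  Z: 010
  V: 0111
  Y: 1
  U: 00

ZZZVXUVV

Read left to right; each codeword is recognised as soon as it completes (prefix code):
  010→Z | 010→Z | 010→Z | 0111→V | 0110→X | 00→U | 0111→V | 0111→V
Decoded message: ZZZVXUVV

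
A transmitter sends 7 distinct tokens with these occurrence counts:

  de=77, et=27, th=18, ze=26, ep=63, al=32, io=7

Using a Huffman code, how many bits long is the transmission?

Build the Huffman tree bottom-up:
combine io(7), th(18) → 25
combine 25, ze(26) → 51
combine et(27), al(32) → 59
combine 51, 59 → 110
combine ep(63), de(77) → 140
combine 110, 140 → 250
The encoded length is the sum of every internal node's weight: 25 + 51 + 59 + 110 + 140 + 250 = 635 bits.

635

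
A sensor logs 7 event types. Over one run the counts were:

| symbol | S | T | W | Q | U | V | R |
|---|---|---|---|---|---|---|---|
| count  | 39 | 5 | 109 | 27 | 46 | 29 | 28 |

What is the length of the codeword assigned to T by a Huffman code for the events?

Build the tree from the bottom:
merge T(5) and Q(27): 32
merge R(28) and V(29): 57
merge 32 and S(39): 71
merge U(46) and 57: 103
merge 71 and 103: 174
merge W(109) and 174: 283
T sits 4 levels below the root, so its codeword is 4 bits.

4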